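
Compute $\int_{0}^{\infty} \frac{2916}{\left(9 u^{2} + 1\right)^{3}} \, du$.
$\frac{729 \pi}{4}$

Recall the elementary integral
$$J(a) = \int_{0}^{\infty} \frac{4}{a^{2} + u^{2}} \, du = \frac{2 \pi}{a}.$$

Differentiating under the integral sign with respect to $a$,
$$\frac{dJ}{da} = \int_{0}^{\infty} - \frac{8 a}{\left(a^{2} + u^{2}\right)^{2}} \, du = - \frac{2 \pi}{a^{2}},$$
so $\int_{0}^{\infty} \frac{4}{\left(a^{2} + u^{2}\right)^{2}} \, du = \frac{\pi}{a^{3}}$.

Repeating — each differentiation of $1/(u^2+a^2)^j$ produces $-2ja/(u^2+a^2)^{j+1}$ — and dividing through by $-2ja$ at each step yields, after $2$ differentiations in total,
$$\int_{0}^{\infty} \frac{4}{\left(a^{2} + u^{2}\right)^{3}} \, du = \frac{3 \pi}{4 a^{5}}.$$

Setting $a = \frac{1}{3}$:
$$I = \frac{729 \pi}{4}.$$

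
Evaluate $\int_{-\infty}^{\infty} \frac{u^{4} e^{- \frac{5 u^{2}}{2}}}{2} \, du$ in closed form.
$\frac{3 \sqrt{10} \sqrt{\pi}}{250}$

Consider the simpler parametrised integral
$$J(a) = \int_{-\infty}^{\infty} \frac{e^{- a u^{2}}}{2} \, du = \frac{\sqrt{\pi}}{2 \sqrt{a}}.$$

Differentiating under the integral sign brings down a factor of $(-u^2)$:
$$\frac{dJ}{da} = \int_{-\infty}^{\infty} - \frac{u^{2} e^{- a u^{2}}}{2} \, du = - \frac{\sqrt{\pi}}{4 a^{\frac{3}{2}}}.$$

Repeating twice in total — each differentiation brings down another $(-u^2)$ — gives
$$\frac{d^{2}J}{da^{2}} = \int_{-\infty}^{\infty} \frac{u^{4} e^{- a u^{2}}}{2} \, du = \frac{3 \sqrt{\pi}}{8 a^{\frac{5}{2}}},$$
and the integrand here is exactly the target integrand, so $I = \frac{3 \sqrt{\pi}}{8 a^{\frac{5}{2}}}$.

Setting $a = \frac{5}{2}$:
$$I = \frac{3 \sqrt{10} \sqrt{\pi}}{250}.$$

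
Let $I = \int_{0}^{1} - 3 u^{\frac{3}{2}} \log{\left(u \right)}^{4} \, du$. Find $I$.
$- \frac{2304}{3125}$

Begin with the known integral
$$J(a) = \int_{0}^{1} - 3 u^{a} \, du = - \frac{3}{a + 1}.$$

Differentiating under the integral sign brings down a factor of $\ln u$:
$$\frac{dJ}{da} = \int_{0}^{1} - 3 u^{a} \log{\left(u \right)} \, du = \frac{3}{\left(a + 1\right)^{2}}.$$

Repeating $4$ times in total — each differentiation brings down another $\ln u$ — gives
$$\frac{d^{4}J}{da^{4}} = \int_{0}^{1} - 3 u^{a} \log{\left(u \right)}^{4} \, du = - \frac{72}{\left(a + 1\right)^{5}},$$
and the integrand here is exactly the target integrand, so $I = - \frac{72}{\left(a + 1\right)^{5}}$.

Setting $a = \frac{3}{2}$:
$$I = - \frac{2304}{3125}.$$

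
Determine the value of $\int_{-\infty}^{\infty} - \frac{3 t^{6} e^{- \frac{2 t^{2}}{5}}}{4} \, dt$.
$- \frac{5625 \sqrt{10} \sqrt{\pi}}{512}$

Consider the simpler parametrised integral
$$J(a) = \int_{-\infty}^{\infty} - \frac{3 e^{- a t^{2}}}{4} \, dt = - \frac{3 \sqrt{\pi}}{4 \sqrt{a}}.$$

Differentiating under the integral sign brings down a factor of $(-t^2)$:
$$\frac{dJ}{da} = \int_{-\infty}^{\infty} \frac{3 t^{2} e^{- a t^{2}}}{4} \, dt = \frac{3 \sqrt{\pi}}{8 a^{\frac{3}{2}}}.$$

Repeating $3$ times in total — each differentiation brings down another $(-t^2)$ — gives
$$\frac{d^{3}J}{da^{3}} = \int_{-\infty}^{\infty} \frac{3 t^{6} e^{- a t^{2}}}{4} \, dt = \frac{45 \sqrt{\pi}}{32 a^{\frac{7}{2}}},$$
and the integrand here is $(-1)^{3}$ times the target integrand, so $I = (-1)^{3}\,\frac{d^{3}J}{da^{3}} = - \frac{45 \sqrt{\pi}}{32 a^{\frac{7}{2}}}$.

Setting $a = \frac{2}{5}$:
$$I = - \frac{5625 \sqrt{10} \sqrt{\pi}}{512}.$$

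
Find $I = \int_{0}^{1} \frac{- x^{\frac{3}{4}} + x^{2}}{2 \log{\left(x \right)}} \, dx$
$\log{\left(\frac{2 \sqrt{21}}{7} \right)}$

Consider the one-parameter family: let $I(a) = \int_{0}^{1} \frac{- x^{\frac{3}{4}} + x^{a}}{2 \log{\left(x \right)}} \, dx$.

Since $\dfrac{\partial}{\partial a}\,x^{a} = x^{a} \ln x$, the $\ln x$ in the denominator cancels and
$$\frac{dI}{da} = \int_{0}^{1} \frac{1}{2} x^{a} \, dx = \frac{1}{2} \left[\frac{x^{a+1}}{a+1}\right]_0^1 = \frac{1}{2 \left(a + 1\right)}.$$

Integrating with respect to $a$ gives $I(a) = \frac{\log{\left(a + 1 \right)}}{2} - \frac{\log{\left(7 \right)}}{2} + \log{\left(2 \right)} + C$.

At $a = \frac{3}{4}$ the integrand is identically $0$, so $I(\frac{3}{4}) = 0$. The closed form gives $0$, hence $C = 0$.

Setting $a = 2$:
$$I = \log{\left(\frac{2 \sqrt{21}}{7} \right)}.$$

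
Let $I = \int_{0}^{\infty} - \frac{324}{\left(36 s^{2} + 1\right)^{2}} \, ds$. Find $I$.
$- \frac{27 \pi}{2}$

Begin with the known result
$$J(a) = \int_{0}^{\infty} - \frac{1}{4 \left(a^{2} + s^{2}\right)} \, ds = - \frac{\pi}{8 a}.$$

Differentiating under the integral sign with respect to $a$,
$$\frac{dJ}{da} = \int_{0}^{\infty} \frac{a}{2 \left(a^{2} + s^{2}\right)^{2}} \, ds = \frac{\pi}{8 a^{2}},$$
so $\int_{0}^{\infty} - \frac{1}{4 \left(a^{2} + s^{2}\right)^{2}} \, ds = - \frac{\pi}{16 a^{3}}$.

Setting $a = \frac{1}{6}$:
$$I = - \frac{27 \pi}{2}.$$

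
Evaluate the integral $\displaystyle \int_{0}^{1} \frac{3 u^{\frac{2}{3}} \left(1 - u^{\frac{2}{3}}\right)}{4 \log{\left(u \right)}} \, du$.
$- \frac{3 \log{\left(7 \right)}}{4} + \frac{3 \log{\left(5 \right)}}{4}$

Introduce a parameter $a$ in the exponent: let $I(a) = \int_{0}^{1} \frac{3 \left(- u^{\frac{4}{3}} + u^{a}\right)}{4 \log{\left(u \right)}} \, du$.

Since $\dfrac{\partial}{\partial a}\,u^{a} = u^{a} \ln u$, the $\ln u$ in the denominator cancels and
$$\frac{dI}{da} = \int_{0}^{1} \frac{3}{4} u^{a} \, du = \frac{3}{4} \left[\frac{u^{a+1}}{a+1}\right]_0^1 = \frac{3}{4 \left(a + 1\right)}.$$

Integrating with respect to $a$ gives $I(a) = \log{\left(\frac{3^{\frac{3}{4}} \sqrt[4]{7} \left(a + 1\right)^{\frac{3}{4}}}{7} \right)} + C$.

At $a = \frac{4}{3}$ the integrand is identically $0$, so $I(\frac{4}{3}) = 0$. The closed form gives $0$, hence $C = 0$.

Setting $a = \frac{2}{3}$:
$$I = - \frac{3 \log{\left(7 \right)}}{4} + \frac{3 \log{\left(5 \right)}}{4}.$$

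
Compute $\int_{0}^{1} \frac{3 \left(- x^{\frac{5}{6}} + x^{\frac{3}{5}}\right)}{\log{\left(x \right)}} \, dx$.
$\log{\left(\frac{110592}{166375} \right)}$

Consider the one-parameter family: let $I(a) = \int_{0}^{1} \frac{3 \left(- x^{\frac{5}{6}} + x^{a}\right)}{\log{\left(x \right)}} \, dx$.

Since $\dfrac{\partial}{\partial a}\,x^{a} = x^{a} \ln x$, the $\ln x$ in the denominator cancels and
$$\frac{dI}{da} = \int_{0}^{1} 3 x^{a} \, dx = 3 \left[\frac{x^{a+1}}{a+1}\right]_0^1 = \frac{3}{a + 1}.$$

Integrating with respect to $a$ gives $I(a) = \log{\left(\frac{216 \left(a + 1\right)^{3}}{1331} \right)} + C$.

At $a = \frac{5}{6}$ the integrand is identically $0$, so $I(\frac{5}{6}) = 0$. The closed form gives $0$, hence $C = 0$.

Setting $a = \frac{3}{5}$:
$$I = \log{\left(\frac{110592}{166375} \right)}.$$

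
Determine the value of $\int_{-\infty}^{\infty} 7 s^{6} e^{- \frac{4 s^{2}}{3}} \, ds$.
$\frac{2835 \sqrt{3} \sqrt{\pi}}{1024}$

Start from the elementary integral
$$J(a) = \int_{-\infty}^{\infty} 7 e^{- a s^{2}} \, ds = \frac{7 \sqrt{\pi}}{\sqrt{a}}.$$

Differentiating under the integral sign brings down a factor of $(-s^2)$:
$$\frac{dJ}{da} = \int_{-\infty}^{\infty} - 7 s^{2} e^{- a s^{2}} \, ds = - \frac{7 \sqrt{\pi}}{2 a^{\frac{3}{2}}}.$$

Repeating $3$ times in total — each differentiation brings down another $(-s^2)$ — gives
$$\frac{d^{3}J}{da^{3}} = \int_{-\infty}^{\infty} - 7 s^{6} e^{- a s^{2}} \, ds = - \frac{105 \sqrt{\pi}}{8 a^{\frac{7}{2}}},$$
and the integrand here is $(-1)^{3}$ times the target integrand, so $I = (-1)^{3}\,\frac{d^{3}J}{da^{3}} = \frac{105 \sqrt{\pi}}{8 a^{\frac{7}{2}}}$.

Setting $a = \frac{4}{3}$:
$$I = \frac{2835 \sqrt{3} \sqrt{\pi}}{1024}.$$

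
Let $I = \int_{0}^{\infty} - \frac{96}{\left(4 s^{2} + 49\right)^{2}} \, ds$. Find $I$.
$- \frac{12 \pi}{343}$

Begin with the known result
$$J(a) = \int_{0}^{\infty} - \frac{6}{a^{2} + s^{2}} \, ds = - \frac{3 \pi}{a}.$$

Differentiating under the integral sign with respect to $a$,
$$\frac{dJ}{da} = \int_{0}^{\infty} \frac{12 a}{\left(a^{2} + s^{2}\right)^{2}} \, ds = \frac{3 \pi}{a^{2}},$$
so $\int_{0}^{\infty} - \frac{6}{\left(a^{2} + s^{2}\right)^{2}} \, ds = - \frac{3 \pi}{2 a^{3}}$.

Setting $a = \frac{7}{2}$:
$$I = - \frac{12 \pi}{343}.$$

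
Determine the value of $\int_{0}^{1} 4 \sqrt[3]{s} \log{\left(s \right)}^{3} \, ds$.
$- \frac{243}{32}$

Start from the elementary integral
$$J(a) = \int_{0}^{1} 4 s^{a} \, ds = \frac{4}{a + 1}.$$

Differentiating under the integral sign brings down a factor of $\ln s$:
$$\frac{dJ}{da} = \int_{0}^{1} 4 s^{a} \log{\left(s \right)} \, ds = - \frac{4}{\left(a + 1\right)^{2}}.$$

Repeating $3$ times in total — each differentiation brings down another $\ln s$ — gives
$$\frac{d^{3}J}{da^{3}} = \int_{0}^{1} 4 s^{a} \log{\left(s \right)}^{3} \, ds = - \frac{24}{\left(a + 1\right)^{4}},$$
and the integrand here is exactly the target integrand, so $I = - \frac{24}{\left(a + 1\right)^{4}}$.

Setting $a = \frac{1}{3}$:
$$I = - \frac{243}{32}.$$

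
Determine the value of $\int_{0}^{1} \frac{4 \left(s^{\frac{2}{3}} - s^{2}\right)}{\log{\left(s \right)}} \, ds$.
$- \log{\left(\frac{6561}{625} \right)}$

Consider the one-parameter family: let $I(a) = \int_{0}^{1} \frac{4 \left(s^{\frac{2}{3}} - s^{a}\right)}{\log{\left(s \right)}} \, ds$.

Since $\dfrac{\partial}{\partial a}\,s^{a} = s^{a} \ln s$, the $\ln s$ in the denominator cancels and
$$\frac{dI}{da} = \int_{0}^{1} -4 s^{a} \, ds = -4 \left[\frac{s^{a+1}}{a+1}\right]_0^1 = - \frac{4}{a + 1}.$$

Integrating with respect to $a$ gives $I(a) = - \log{\left(\frac{81 \left(a + 1\right)^{4}}{625} \right)} + C$.

At $a = \frac{2}{3}$ the integrand is identically $0$, so $I(\frac{2}{3}) = 0$. The closed form gives $0$, hence $C = 0$.

Setting $a = 2$:
$$I = - \log{\left(\frac{6561}{625} \right)}.$$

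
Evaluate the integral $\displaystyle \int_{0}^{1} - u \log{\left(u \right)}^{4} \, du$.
$- \frac{3}{4}$

Begin with the known integral
$$J(a) = \int_{0}^{1} - u^{a} \, du = - \frac{1}{a + 1}.$$

Differentiating under the integral sign brings down a factor of $\ln u$:
$$\frac{dJ}{da} = \int_{0}^{1} - u^{a} \log{\left(u \right)} \, du = \frac{1}{\left(a + 1\right)^{2}}.$$

Repeating $4$ times in total — each differentiation brings down another $\ln u$ — gives
$$\frac{d^{4}J}{da^{4}} = \int_{0}^{1} - u^{a} \log{\left(u \right)}^{4} \, du = - \frac{24}{\left(a + 1\right)^{5}},$$
and the integrand here is exactly the target integrand, so $I = - \frac{24}{\left(a + 1\right)^{5}}$.

Setting $a = 1$:
$$I = - \frac{3}{4}.$$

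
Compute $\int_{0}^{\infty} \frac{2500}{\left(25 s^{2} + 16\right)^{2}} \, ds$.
$\frac{125 \pi}{64}$

Begin with the known result
$$J(a) = \int_{0}^{\infty} \frac{4}{a^{2} + s^{2}} \, ds = \frac{2 \pi}{a}.$$

Differentiating under the integral sign with respect to $a$,
$$\frac{dJ}{da} = \int_{0}^{\infty} - \frac{8 a}{\left(a^{2} + s^{2}\right)^{2}} \, ds = - \frac{2 \pi}{a^{2}},$$
so $\int_{0}^{\infty} \frac{4}{\left(a^{2} + s^{2}\right)^{2}} \, ds = \frac{\pi}{a^{3}}$.

Setting $a = \frac{4}{5}$:
$$I = \frac{125 \pi}{64}.$$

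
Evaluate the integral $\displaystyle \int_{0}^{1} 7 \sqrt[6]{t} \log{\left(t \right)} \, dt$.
$- \frac{36}{7}$

Consider the simpler parametrised integral
$$J(a) = \int_{0}^{1} 7 t^{a} \, dt = \frac{7}{a + 1}.$$

Differentiating under the integral sign brings down a factor of $\ln t$:
$$\frac{dJ}{da} = \int_{0}^{1} 7 t^{a} \log{\left(t \right)} \, dt = - \frac{7}{\left(a + 1\right)^{2}}.$$

The integral on the left is $I$, so $I = - \frac{7}{\left(a + 1\right)^{2}}$.

Setting $a = \frac{1}{6}$:
$$I = - \frac{36}{7}.$$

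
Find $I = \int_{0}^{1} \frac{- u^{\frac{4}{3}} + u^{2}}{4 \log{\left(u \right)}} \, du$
$- \frac{\log{\left(7 \right)}}{4} + \frac{\log{\left(3 \right)}}{2}$

Consider the one-parameter family: let $I(a) = \int_{0}^{1} \frac{- u^{\frac{4}{3}} + u^{a}}{4 \log{\left(u \right)}} \, du$.

Since $\dfrac{\partial}{\partial a}\,u^{a} = u^{a} \ln u$, the $\ln u$ in the denominator cancels and
$$\frac{dI}{da} = \int_{0}^{1} \frac{1}{4} u^{a} \, du = \frac{1}{4} \left[\frac{u^{a+1}}{a+1}\right]_0^1 = \frac{1}{4 \left(a + 1\right)}.$$

Integrating with respect to $a$ gives $I(a) = \frac{\log{\left(a + 1 \right)}}{4} - \frac{\log{\left(7 \right)}}{4} + \frac{\log{\left(3 \right)}}{4} + C$.

At $a = \frac{4}{3}$ the integrand is identically $0$, so $I(\frac{4}{3}) = 0$. The closed form gives $0$, hence $C = 0$.

Setting $a = 2$:
$$I = - \frac{\log{\left(7 \right)}}{4} + \frac{\log{\left(3 \right)}}{2}.$$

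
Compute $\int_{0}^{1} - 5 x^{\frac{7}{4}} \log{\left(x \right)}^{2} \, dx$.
$- \frac{640}{1331}$

Start from the elementary integral
$$J(a) = \int_{0}^{1} - 5 x^{a} \, dx = - \frac{5}{a + 1}.$$

Differentiating under the integral sign brings down a factor of $\ln x$:
$$\frac{dJ}{da} = \int_{0}^{1} - 5 x^{a} \log{\left(x \right)} \, dx = \frac{5}{\left(a + 1\right)^{2}}.$$

Repeating twice in total — each differentiation brings down another $\ln x$ — gives
$$\frac{d^{2}J}{da^{2}} = \int_{0}^{1} - 5 x^{a} \log{\left(x \right)}^{2} \, dx = - \frac{10}{\left(a + 1\right)^{3}},$$
and the integrand here is exactly the target integrand, so $I = - \frac{10}{\left(a + 1\right)^{3}}$.

Setting $a = \frac{7}{4}$:
$$I = - \frac{640}{1331}.$$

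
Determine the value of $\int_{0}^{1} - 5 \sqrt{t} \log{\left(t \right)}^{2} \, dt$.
$- \frac{80}{27}$

Start from the elementary integral
$$J(a) = \int_{0}^{1} - 5 t^{a} \, dt = - \frac{5}{a + 1}.$$

Differentiating under the integral sign brings down a factor of $\ln t$:
$$\frac{dJ}{da} = \int_{0}^{1} - 5 t^{a} \log{\left(t \right)} \, dt = \frac{5}{\left(a + 1\right)^{2}}.$$

Repeating twice in total — each differentiation brings down another $\ln t$ — gives
$$\frac{d^{2}J}{da^{2}} = \int_{0}^{1} - 5 t^{a} \log{\left(t \right)}^{2} \, dt = - \frac{10}{\left(a + 1\right)^{3}},$$
and the integrand here is exactly the target integrand, so $I = - \frac{10}{\left(a + 1\right)^{3}}$.

Setting $a = \frac{1}{2}$:
$$I = - \frac{80}{27}.$$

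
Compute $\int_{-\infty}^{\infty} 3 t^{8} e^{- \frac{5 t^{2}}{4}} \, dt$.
$\frac{2016 \sqrt{5} \sqrt{\pi}}{625}$

Consider the simpler parametrised integral
$$J(a) = \int_{-\infty}^{\infty} 3 e^{- a t^{2}} \, dt = \frac{3 \sqrt{\pi}}{\sqrt{a}}.$$

Differentiating under the integral sign brings down a factor of $(-t^2)$:
$$\frac{dJ}{da} = \int_{-\infty}^{\infty} - 3 t^{2} e^{- a t^{2}} \, dt = - \frac{3 \sqrt{\pi}}{2 a^{\frac{3}{2}}}.$$

Repeating $4$ times in total — each differentiation brings down another $(-t^2)$ — gives
$$\frac{d^{4}J}{da^{4}} = \int_{-\infty}^{\infty} 3 t^{8} e^{- a t^{2}} \, dt = \frac{315 \sqrt{\pi}}{16 a^{\frac{9}{2}}},$$
and the integrand here is exactly the target integrand, so $I = \frac{315 \sqrt{\pi}}{16 a^{\frac{9}{2}}}$.

Setting $a = \frac{5}{4}$:
$$I = \frac{2016 \sqrt{5} \sqrt{\pi}}{625}.$$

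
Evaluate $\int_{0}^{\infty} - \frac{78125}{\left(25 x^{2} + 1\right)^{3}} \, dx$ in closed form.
$- \frac{46875 \pi}{16}$

Start from the standard arctangent integral
$$J(a) = \int_{0}^{\infty} - \frac{5}{a^{2} + x^{2}} \, dx = - \frac{5 \pi}{2 a}.$$

Differentiating under the integral sign with respect to $a$,
$$\frac{dJ}{da} = \int_{0}^{\infty} \frac{10 a}{\left(a^{2} + x^{2}\right)^{2}} \, dx = \frac{5 \pi}{2 a^{2}},$$
so $\int_{0}^{\infty} - \frac{5}{\left(a^{2} + x^{2}\right)^{2}} \, dx = - \frac{5 \pi}{4 a^{3}}$.

Repeating — each differentiation of $1/(x^2+a^2)^j$ produces $-2ja/(x^2+a^2)^{j+1}$ — and dividing through by $-2ja$ at each step yields, after $2$ differentiations in total,
$$\int_{0}^{\infty} - \frac{5}{\left(a^{2} + x^{2}\right)^{3}} \, dx = - \frac{15 \pi}{16 a^{5}}.$$

Setting $a = \frac{1}{5}$:
$$I = - \frac{46875 \pi}{16}.$$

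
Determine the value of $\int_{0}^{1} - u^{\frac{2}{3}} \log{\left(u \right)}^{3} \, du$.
$\frac{486}{625}$

Start from the elementary integral
$$J(a) = \int_{0}^{1} - u^{a} \, du = - \frac{1}{a + 1}.$$

Differentiating under the integral sign brings down a factor of $\ln u$:
$$\frac{dJ}{da} = \int_{0}^{1} - u^{a} \log{\left(u \right)} \, du = \frac{1}{\left(a + 1\right)^{2}}.$$

Repeating $3$ times in total — each differentiation brings down another $\ln u$ — gives
$$\frac{d^{3}J}{da^{3}} = \int_{0}^{1} - u^{a} \log{\left(u \right)}^{3} \, du = \frac{6}{\left(a + 1\right)^{4}},$$
and the integrand here is exactly the target integrand, so $I = \frac{6}{\left(a + 1\right)^{4}}$.

Setting $a = \frac{2}{3}$:
$$I = \frac{486}{625}.$$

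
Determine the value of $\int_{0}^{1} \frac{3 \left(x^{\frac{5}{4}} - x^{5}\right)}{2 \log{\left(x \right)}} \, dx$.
$\log{\left(\frac{3 \sqrt{6}}{32} \right)}$

Consider the one-parameter family: let $I(a) = \int_{0}^{1} \frac{3 \left(- x^{5} + x^{a}\right)}{2 \log{\left(x \right)}} \, dx$.

Since $\dfrac{\partial}{\partial a}\,x^{a} = x^{a} \ln x$, the $\ln x$ in the denominator cancels and
$$\frac{dI}{da} = \int_{0}^{1} \frac{3}{2} x^{a} \, dx = \frac{3}{2} \left[\frac{x^{a+1}}{a+1}\right]_0^1 = \frac{3}{2 \left(a + 1\right)}.$$

Integrating with respect to $a$ gives $I(a) = \frac{3 \log{\left(a + 1 \right)}}{2} - \frac{3 \log{\left(6 \right)}}{2} + C$.

At $a = 5$ the integrand is identically $0$, so $I(5) = 0$. The closed form gives $0$, hence $C = 0$.

Setting $a = \frac{5}{4}$:
$$I = \log{\left(\frac{3 \sqrt{6}}{32} \right)}.$$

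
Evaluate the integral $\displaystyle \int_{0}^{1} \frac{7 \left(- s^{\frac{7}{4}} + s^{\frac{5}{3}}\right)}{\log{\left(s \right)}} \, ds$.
$\log{\left(\frac{34359738368}{42618442977} \right)}$

Introduce a parameter $a$ in the exponent: let $I(a) = \int_{0}^{1} \frac{7 \left(- s^{\frac{7}{4}} + s^{a}\right)}{\log{\left(s \right)}} \, ds$.

Since $\dfrac{\partial}{\partial a}\,s^{a} = s^{a} \ln s$, the $\ln s$ in the denominator cancels and
$$\frac{dI}{da} = \int_{0}^{1} 7 s^{a} \, ds = 7 \left[\frac{s^{a+1}}{a+1}\right]_0^1 = \frac{7}{a + 1}.$$

Integrating with respect to $a$ gives $I(a) = \log{\left(\frac{16384 \left(a + 1\right)^{7}}{19487171} \right)} + C$.

At $a = \frac{7}{4}$ the integrand is identically $0$, so $I(\frac{7}{4}) = 0$. The closed form gives $0$, hence $C = 0$.

Setting $a = \frac{5}{3}$:
$$I = \log{\left(\frac{34359738368}{42618442977} \right)}.$$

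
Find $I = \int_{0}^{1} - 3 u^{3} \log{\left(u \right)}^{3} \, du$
$\frac{9}{128}$

Begin with the known integral
$$J(a) = \int_{0}^{1} - 3 u^{a} \, du = - \frac{3}{a + 1}.$$

Differentiating under the integral sign brings down a factor of $\ln u$:
$$\frac{dJ}{da} = \int_{0}^{1} - 3 u^{a} \log{\left(u \right)} \, du = \frac{3}{\left(a + 1\right)^{2}}.$$

Repeating $3$ times in total — each differentiation brings down another $\ln u$ — gives
$$\frac{d^{3}J}{da^{3}} = \int_{0}^{1} - 3 u^{a} \log{\left(u \right)}^{3} \, du = \frac{18}{\left(a + 1\right)^{4}},$$
and the integrand here is exactly the target integrand, so $I = \frac{18}{\left(a + 1\right)^{4}}$.

Setting $a = 3$:
$$I = \frac{9}{128}.$$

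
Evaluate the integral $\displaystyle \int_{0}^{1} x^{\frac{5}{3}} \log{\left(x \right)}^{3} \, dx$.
$- \frac{243}{2048}$

Begin with the known integral
$$J(a) = \int_{0}^{1} x^{a} \, dx = \frac{1}{a + 1}.$$

Differentiating under the integral sign brings down a factor of $\ln x$:
$$\frac{dJ}{da} = \int_{0}^{1} x^{a} \log{\left(x \right)} \, dx = - \frac{1}{\left(a + 1\right)^{2}}.$$

Repeating $3$ times in total — each differentiation brings down another $\ln x$ — gives
$$\frac{d^{3}J}{da^{3}} = \int_{0}^{1} x^{a} \log{\left(x \right)}^{3} \, dx = - \frac{6}{\left(a + 1\right)^{4}},$$
and the integrand here is exactly the target integrand, so $I = - \frac{6}{\left(a + 1\right)^{4}}$.

Setting $a = \frac{5}{3}$:
$$I = - \frac{243}{2048}.$$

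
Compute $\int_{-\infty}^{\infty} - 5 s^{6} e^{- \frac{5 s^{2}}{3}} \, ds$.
$- \frac{81 \sqrt{15} \sqrt{\pi}}{200}$

Begin with the known integral
$$J(a) = \int_{-\infty}^{\infty} - 5 e^{- a s^{2}} \, ds = - \frac{5 \sqrt{\pi}}{\sqrt{a}}.$$

Differentiating under the integral sign brings down a factor of $(-s^2)$:
$$\frac{dJ}{da} = \int_{-\infty}^{\infty} 5 s^{2} e^{- a s^{2}} \, ds = \frac{5 \sqrt{\pi}}{2 a^{\frac{3}{2}}}.$$

Repeating $3$ times in total — each differentiation brings down another $(-s^2)$ — gives
$$\frac{d^{3}J}{da^{3}} = \int_{-\infty}^{\infty} 5 s^{6} e^{- a s^{2}} \, ds = \frac{75 \sqrt{\pi}}{8 a^{\frac{7}{2}}},$$
and the integrand here is $(-1)^{3}$ times the target integrand, so $I = (-1)^{3}\,\frac{d^{3}J}{da^{3}} = - \frac{75 \sqrt{\pi}}{8 a^{\frac{7}{2}}}$.

Setting $a = \frac{5}{3}$:
$$I = - \frac{81 \sqrt{15} \sqrt{\pi}}{200}.$$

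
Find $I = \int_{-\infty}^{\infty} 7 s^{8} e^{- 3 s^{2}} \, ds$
$\frac{245 \sqrt{3} \sqrt{\pi}}{1296}$

Start from the elementary integral
$$J(a) = \int_{-\infty}^{\infty} 7 e^{- a s^{2}} \, ds = \frac{7 \sqrt{\pi}}{\sqrt{a}}.$$

Differentiating under the integral sign brings down a factor of $(-s^2)$:
$$\frac{dJ}{da} = \int_{-\infty}^{\infty} - 7 s^{2} e^{- a s^{2}} \, ds = - \frac{7 \sqrt{\pi}}{2 a^{\frac{3}{2}}}.$$

Repeating $4$ times in total — each differentiation brings down another $(-s^2)$ — gives
$$\frac{d^{4}J}{da^{4}} = \int_{-\infty}^{\infty} 7 s^{8} e^{- a s^{2}} \, ds = \frac{735 \sqrt{\pi}}{16 a^{\frac{9}{2}}},$$
and the integrand here is exactly the target integrand, so $I = \frac{735 \sqrt{\pi}}{16 a^{\frac{9}{2}}}$.

Setting $a = 3$:
$$I = \frac{245 \sqrt{3} \sqrt{\pi}}{1296}.$$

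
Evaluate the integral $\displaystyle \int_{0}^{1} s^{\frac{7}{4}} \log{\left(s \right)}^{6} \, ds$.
$\frac{11796480}{19487171}$

Consider the simpler parametrised integral
$$J(a) = \int_{0}^{1} s^{a} \, ds = \frac{1}{a + 1}.$$

Differentiating under the integral sign brings down a factor of $\ln s$:
$$\frac{dJ}{da} = \int_{0}^{1} s^{a} \log{\left(s \right)} \, ds = - \frac{1}{\left(a + 1\right)^{2}}.$$

Repeating $6$ times in total — each differentiation brings down another $\ln s$ — gives
$$\frac{d^{6}J}{da^{6}} = \int_{0}^{1} s^{a} \log{\left(s \right)}^{6} \, ds = \frac{720}{\left(a + 1\right)^{7}},$$
and the integrand here is exactly the target integrand, so $I = \frac{720}{\left(a + 1\right)^{7}}$.

Setting $a = \frac{7}{4}$:
$$I = \frac{11796480}{19487171}.$$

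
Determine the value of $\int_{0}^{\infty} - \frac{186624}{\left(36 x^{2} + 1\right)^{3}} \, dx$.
$- 5832 \pi$

Start from the standard arctangent integral
$$J(a) = \int_{0}^{\infty} - \frac{4}{a^{2} + x^{2}} \, dx = - \frac{2 \pi}{a}.$$

Differentiating under the integral sign with respect to $a$,
$$\frac{dJ}{da} = \int_{0}^{\infty} \frac{8 a}{\left(a^{2} + x^{2}\right)^{2}} \, dx = \frac{2 \pi}{a^{2}},$$
so $\int_{0}^{\infty} - \frac{4}{\left(a^{2} + x^{2}\right)^{2}} \, dx = - \frac{\pi}{a^{3}}$.

Repeating — each differentiation of $1/(x^2+a^2)^j$ produces $-2ja/(x^2+a^2)^{j+1}$ — and dividing through by $-2ja$ at each step yields, after $2$ differentiations in total,
$$\int_{0}^{\infty} - \frac{4}{\left(a^{2} + x^{2}\right)^{3}} \, dx = - \frac{3 \pi}{4 a^{5}}.$$

Setting $a = \frac{1}{6}$:
$$I = - 5832 \pi.$$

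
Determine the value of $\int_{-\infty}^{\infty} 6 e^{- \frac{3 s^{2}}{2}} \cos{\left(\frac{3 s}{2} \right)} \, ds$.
$\frac{2 \sqrt{6} \sqrt{\pi}}{e^{\frac{3}{8}}}$

Let $b$ denote the cosine frequency and define $I(b) = \int_{-\infty}^{\infty} 6 e^{- \frac{3 s^{2}}{2}} \cos{\left(b s \right)} \, ds$.

Differentiating under the integral sign,
$$I'(b) = \int_{-\infty}^{\infty} - 6 s e^{- \frac{3 s^{2}}{2}} \sin{\left(b s \right)} \, ds.$$

Integrate $\int_{-\infty}^{\infty} s \sin(b s)\, e^{- \frac{3 s^{2}}{2}}\, ds$ by parts with $u = \sin(b s)$ and $dv = s\, e^{- \frac{3 s^{2}}{2}}\, ds$, giving $v = - \frac{e^{- \frac{3 s^{2}}{2}}}{3}$. The boundary term vanishes and
$$\int_{-\infty}^{\infty} s \sin(b s)\, e^{- \frac{3 s^{2}}{2}}\, ds = \frac{b}{3} \int_{-\infty}^{\infty} \cos(b s)\, e^{- \frac{3 s^{2}}{2}}\, ds,$$
so $I'(b) = - \frac{b}{3}\, I(b)$.

This is a separable first-order ODE; solving with the initial condition $I(0) = \int_{-\infty}^{\infty} 6 e^{- \frac{3 s^{2}}{2}}\,ds = 2 \sqrt{6} \sqrt{\pi}$ gives
$$I(b) = 2 \sqrt{6} \sqrt{\pi} e^{- \frac{b^{2}}{6}}.$$

Setting $b = \frac{3}{2}$:
$$I = \frac{2 \sqrt{6} \sqrt{\pi}}{e^{\frac{3}{8}}}.$$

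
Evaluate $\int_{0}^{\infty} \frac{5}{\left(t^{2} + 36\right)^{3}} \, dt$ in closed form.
$\frac{5 \pi}{41472}$

Begin with the known result
$$J(a) = \int_{0}^{\infty} \frac{5}{a^{2} + t^{2}} \, dt = \frac{5 \pi}{2 a}.$$

Differentiating under the integral sign with respect to $a$,
$$\frac{dJ}{da} = \int_{0}^{\infty} - \frac{10 a}{\left(a^{2} + t^{2}\right)^{2}} \, dt = - \frac{5 \pi}{2 a^{2}},$$
so $\int_{0}^{\infty} \frac{5}{\left(a^{2} + t^{2}\right)^{2}} \, dt = \frac{5 \pi}{4 a^{3}}$.

Repeating — each differentiation of $1/(t^2+a^2)^j$ produces $-2ja/(t^2+a^2)^{j+1}$ — and dividing through by $-2ja$ at each step yields, after $2$ differentiations in total,
$$\int_{0}^{\infty} \frac{5}{\left(a^{2} + t^{2}\right)^{3}} \, dt = \frac{15 \pi}{16 a^{5}}.$$

Setting $a = 6$:
$$I = \frac{5 \pi}{41472}.$$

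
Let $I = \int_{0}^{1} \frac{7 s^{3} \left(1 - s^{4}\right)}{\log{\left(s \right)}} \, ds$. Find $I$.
$- \log{\left(128 \right)}$

Consider the one-parameter family: let $I(a) = \int_{0}^{1} \frac{7 \left(- s^{7} + s^{a}\right)}{\log{\left(s \right)}} \, ds$.

Since $\dfrac{\partial}{\partial a}\,s^{a} = s^{a} \ln s$, the $\ln s$ in the denominator cancels and
$$\frac{dI}{da} = \int_{0}^{1} 7 s^{a} \, ds = 7 \left[\frac{s^{a+1}}{a+1}\right]_0^1 = \frac{7}{a + 1}.$$

Integrating with respect to $a$ gives $I(a) = \log{\left(\frac{\left(a + 1\right)^{7}}{2097152} \right)} + C$.

At $a = 7$ the integrand is identically $0$, so $I(7) = 0$. The closed form gives $0$, hence $C = 0$.

Setting $a = 3$:
$$I = - \log{\left(128 \right)}.$$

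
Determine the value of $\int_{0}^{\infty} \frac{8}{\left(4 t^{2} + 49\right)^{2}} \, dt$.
$\frac{\pi}{343}$

Recall the elementary integral
$$J(a) = \int_{0}^{\infty} \frac{1}{2 \left(a^{2} + t^{2}\right)} \, dt = \frac{\pi}{4 a}.$$

Differentiating under the integral sign with respect to $a$,
$$\frac{dJ}{da} = \int_{0}^{\infty} - \frac{a}{\left(a^{2} + t^{2}\right)^{2}} \, dt = - \frac{\pi}{4 a^{2}},$$
so $\int_{0}^{\infty} \frac{1}{2 \left(a^{2} + t^{2}\right)^{2}} \, dt = \frac{\pi}{8 a^{3}}$.

Setting $a = \frac{7}{2}$:
$$I = \frac{\pi}{343}.$$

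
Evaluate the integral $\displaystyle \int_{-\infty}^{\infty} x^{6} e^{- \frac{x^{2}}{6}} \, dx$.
$405 \sqrt{6} \sqrt{\pi}$

Begin with the known integral
$$J(a) = \int_{-\infty}^{\infty} e^{- a x^{2}} \, dx = \frac{\sqrt{\pi}}{\sqrt{a}}.$$

Differentiating under the integral sign brings down a factor of $(-x^2)$:
$$\frac{dJ}{da} = \int_{-\infty}^{\infty} - x^{2} e^{- a x^{2}} \, dx = - \frac{\sqrt{\pi}}{2 a^{\frac{3}{2}}}.$$

Repeating $3$ times in total — each differentiation brings down another $(-x^2)$ — gives
$$\frac{d^{3}J}{da^{3}} = \int_{-\infty}^{\infty} - x^{6} e^{- a x^{2}} \, dx = - \frac{15 \sqrt{\pi}}{8 a^{\frac{7}{2}}},$$
and the integrand here is $(-1)^{3}$ times the target integrand, so $I = (-1)^{3}\,\frac{d^{3}J}{da^{3}} = \frac{15 \sqrt{\pi}}{8 a^{\frac{7}{2}}}$.

Setting $a = \frac{1}{6}$:
$$I = 405 \sqrt{6} \sqrt{\pi}.$$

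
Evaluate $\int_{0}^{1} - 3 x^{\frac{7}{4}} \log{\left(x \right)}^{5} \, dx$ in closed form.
$\frac{1474560}{1771561}$

Begin with the known integral
$$J(a) = \int_{0}^{1} - 3 x^{a} \, dx = - \frac{3}{a + 1}.$$

Differentiating under the integral sign brings down a factor of $\ln x$:
$$\frac{dJ}{da} = \int_{0}^{1} - 3 x^{a} \log{\left(x \right)} \, dx = \frac{3}{\left(a + 1\right)^{2}}.$$

Repeating $5$ times in total — each differentiation brings down another $\ln x$ — gives
$$\frac{d^{5}J}{da^{5}} = \int_{0}^{1} - 3 x^{a} \log{\left(x \right)}^{5} \, dx = \frac{360}{\left(a + 1\right)^{6}},$$
and the integrand here is exactly the target integrand, so $I = \frac{360}{\left(a + 1\right)^{6}}$.

Setting $a = \frac{7}{4}$:
$$I = \frac{1474560}{1771561}.$$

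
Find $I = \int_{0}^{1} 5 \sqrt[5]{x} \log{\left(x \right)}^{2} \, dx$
$\frac{625}{108}$

Begin with the known integral
$$J(a) = \int_{0}^{1} 5 x^{a} \, dx = \frac{5}{a + 1}.$$

Differentiating under the integral sign brings down a factor of $\ln x$:
$$\frac{dJ}{da} = \int_{0}^{1} 5 x^{a} \log{\left(x \right)} \, dx = - \frac{5}{\left(a + 1\right)^{2}}.$$

Repeating twice in total — each differentiation brings down another $\ln x$ — gives
$$\frac{d^{2}J}{da^{2}} = \int_{0}^{1} 5 x^{a} \log{\left(x \right)}^{2} \, dx = \frac{10}{\left(a + 1\right)^{3}},$$
and the integrand here is exactly the target integrand, so $I = \frac{10}{\left(a + 1\right)^{3}}$.

Setting $a = \frac{1}{5}$:
$$I = \frac{625}{108}.$$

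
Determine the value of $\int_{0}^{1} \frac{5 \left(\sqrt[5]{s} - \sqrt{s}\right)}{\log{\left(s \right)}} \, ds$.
$- \log{\left(\frac{3125}{1024} \right)}$

Consider the one-parameter family: let $I(a) = \int_{0}^{1} \frac{5 \left(\sqrt[5]{s} - s^{a}\right)}{\log{\left(s \right)}} \, ds$.

Since $\dfrac{\partial}{\partial a}\,s^{a} = s^{a} \ln s$, the $\ln s$ in the denominator cancels and
$$\frac{dI}{da} = \int_{0}^{1} -5 s^{a} \, ds = -5 \left[\frac{s^{a+1}}{a+1}\right]_0^1 = - \frac{5}{a + 1}.$$

Integrating with respect to $a$ gives $I(a) = - \log{\left(\frac{3125 \left(a + 1\right)^{5}}{7776} \right)} + C$.

At $a = \frac{1}{5}$ the integrand is identically $0$, so $I(\frac{1}{5}) = 0$. The closed form gives $0$, hence $C = 0$.

Setting $a = \frac{1}{2}$:
$$I = - \log{\left(\frac{3125}{1024} \right)}.$$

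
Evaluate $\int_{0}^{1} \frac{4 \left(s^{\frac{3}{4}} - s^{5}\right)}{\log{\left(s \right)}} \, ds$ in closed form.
$- \log{\left(\frac{331776}{2401} \right)}$

Replace the exponent $5$ by a parameter $a$: let $I(a) = \int_{0}^{1} \frac{4 \left(s^{\frac{3}{4}} - s^{a}\right)}{\log{\left(s \right)}} \, ds$.

Since $\dfrac{\partial}{\partial a}\,s^{a} = s^{a} \ln s$, the $\ln s$ in the denominator cancels and
$$\frac{dI}{da} = \int_{0}^{1} -4 s^{a} \, ds = -4 \left[\frac{s^{a+1}}{a+1}\right]_0^1 = - \frac{4}{a + 1}.$$

Integrating with respect to $a$ gives $I(a) = - \log{\left(\frac{256 \left(a + 1\right)^{4}}{2401} \right)} + C$.

At $a = \frac{3}{4}$ the integrand is identically $0$, so $I(\frac{3}{4}) = 0$. The closed form gives $0$, hence $C = 0$.

Setting $a = 5$:
$$I = - \log{\left(\frac{331776}{2401} \right)}.$$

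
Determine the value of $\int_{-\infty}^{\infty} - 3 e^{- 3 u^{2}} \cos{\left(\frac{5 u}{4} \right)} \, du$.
$- \frac{\sqrt{3} \sqrt{\pi}}{e^{\frac{25}{192}}}$

Treat the cosine frequency as a parameter and define $I(b) = \int_{-\infty}^{\infty} - 3 e^{- 3 u^{2}} \cos{\left(b u \right)} \, du$.

Differentiating under the integral sign,
$$I'(b) = \int_{-\infty}^{\infty} 3 u e^{- 3 u^{2}} \sin{\left(b u \right)} \, du.$$

Integrate $\int_{-\infty}^{\infty} u \sin(b u)\, e^{- 3 u^{2}}\, du$ by parts with $w = \sin(b u)$ and $dv = u\, e^{- 3 u^{2}}\, du$, giving $v = - \frac{e^{- 3 u^{2}}}{6}$. The boundary term vanishes and
$$\int_{-\infty}^{\infty} u \sin(b u)\, e^{- 3 u^{2}}\, du = \frac{b}{6} \int_{-\infty}^{\infty} \cos(b u)\, e^{- 3 u^{2}}\, du,$$
so $I'(b) = - \frac{b}{6}\, I(b)$.

This is a separable first-order ODE; solving with the initial condition $I(0) = \int_{-\infty}^{\infty} - 3 e^{- 3 u^{2}}\,du = - \sqrt{3} \sqrt{\pi}$ gives
$$I(b) = - \sqrt{3} \sqrt{\pi} e^{- \frac{b^{2}}{12}}.$$

Setting $b = \frac{5}{4}$:
$$I = - \frac{\sqrt{3} \sqrt{\pi}}{e^{\frac{25}{192}}}.$$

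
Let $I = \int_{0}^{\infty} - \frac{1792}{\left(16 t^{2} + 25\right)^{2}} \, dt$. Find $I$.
$- \frac{112 \pi}{125}$

Begin with the known result
$$J(a) = \int_{0}^{\infty} - \frac{7}{a^{2} + t^{2}} \, dt = - \frac{7 \pi}{2 a}.$$

Differentiating under the integral sign with respect to $a$,
$$\frac{dJ}{da} = \int_{0}^{\infty} \frac{14 a}{\left(a^{2} + t^{2}\right)^{2}} \, dt = \frac{7 \pi}{2 a^{2}},$$
so $\int_{0}^{\infty} - \frac{7}{\left(a^{2} + t^{2}\right)^{2}} \, dt = - \frac{7 \pi}{4 a^{3}}$.

Setting $a = \frac{5}{4}$:
$$I = - \frac{112 \pi}{125}.$$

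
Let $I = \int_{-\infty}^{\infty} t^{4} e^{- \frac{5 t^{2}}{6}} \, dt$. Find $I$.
$\frac{27 \sqrt{30} \sqrt{\pi}}{125}$

Begin with the known integral
$$J(a) = \int_{-\infty}^{\infty} e^{- a t^{2}} \, dt = \frac{\sqrt{\pi}}{\sqrt{a}}.$$

Differentiating under the integral sign brings down a factor of $(-t^2)$:
$$\frac{dJ}{da} = \int_{-\infty}^{\infty} - t^{2} e^{- a t^{2}} \, dt = - \frac{\sqrt{\pi}}{2 a^{\frac{3}{2}}}.$$

Repeating twice in total — each differentiation brings down another $(-t^2)$ — gives
$$\frac{d^{2}J}{da^{2}} = \int_{-\infty}^{\infty} t^{4} e^{- a t^{2}} \, dt = \frac{3 \sqrt{\pi}}{4 a^{\frac{5}{2}}},$$
and the integrand here is exactly the target integrand, so $I = \frac{3 \sqrt{\pi}}{4 a^{\frac{5}{2}}}$.

Setting $a = \frac{5}{6}$:
$$I = \frac{27 \sqrt{30} \sqrt{\pi}}{125}.$$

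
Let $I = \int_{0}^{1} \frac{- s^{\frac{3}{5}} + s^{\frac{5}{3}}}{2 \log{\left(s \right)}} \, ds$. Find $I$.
$- \frac{\log{\left(15 \right)}}{2} + \log{\left(5 \right)}$

Consider the one-parameter family: let $I(a) = \int_{0}^{1} \frac{s^{\frac{5}{3}} - s^{a}}{2 \log{\left(s \right)}} \, ds$.

Since $\dfrac{\partial}{\partial a}\,s^{a} = s^{a} \ln s$, the $\ln s$ in the denominator cancels and
$$\frac{dI}{da} = \int_{0}^{1} - \frac{1}{2} s^{a} \, ds = - \frac{1}{2} \left[\frac{s^{a+1}}{a+1}\right]_0^1 = - \frac{1}{2 a + 2}.$$

Integrating with respect to $a$ gives $I(a) = - \log{\left(\frac{\sqrt{6} \sqrt{a + 1}}{4} \right)} + C$.

At $a = \frac{5}{3}$ the integrand is identically $0$, so $I(\frac{5}{3}) = 0$. The closed form gives $0$, hence $C = 0$.

Setting $a = \frac{3}{5}$:
$$I = - \frac{\log{\left(15 \right)}}{2} + \log{\left(5 \right)}.$$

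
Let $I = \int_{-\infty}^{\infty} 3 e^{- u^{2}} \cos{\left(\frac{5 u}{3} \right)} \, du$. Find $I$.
$\frac{3 \sqrt{\pi}}{e^{\frac{25}{36}}}$

Define $I(b) = \int_{-\infty}^{\infty} 3 e^{- u^{2}} \cos{\left(b u \right)} \, du$.

Differentiating under the integral sign,
$$I'(b) = \int_{-\infty}^{\infty} - 3 u e^{- u^{2}} \sin{\left(b u \right)} \, du.$$

Integrate $\int_{-\infty}^{\infty} u \sin(b u)\, e^{- u^{2}}\, du$ by parts with $w = \sin(b u)$ and $dv = u\, e^{- u^{2}}\, du$, giving $v = - \frac{e^{- u^{2}}}{2}$. The boundary term vanishes and
$$\int_{-\infty}^{\infty} u \sin(b u)\, e^{- u^{2}}\, du = \frac{b}{2} \int_{-\infty}^{\infty} \cos(b u)\, e^{- u^{2}}\, du,$$
so $I'(b) = - \frac{b}{2}\, I(b)$.

This is a separable first-order ODE; solving with the initial condition $I(0) = \int_{-\infty}^{\infty} 3 e^{- u^{2}}\,du = 3 \sqrt{\pi}$ gives
$$I(b) = 3 \sqrt{\pi} e^{- \frac{b^{2}}{4}}.$$

Setting $b = \frac{5}{3}$:
$$I = \frac{3 \sqrt{\pi}}{e^{\frac{25}{36}}}.$$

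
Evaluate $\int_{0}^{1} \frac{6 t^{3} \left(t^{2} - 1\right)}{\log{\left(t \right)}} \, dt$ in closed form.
$\log{\left(\frac{729}{64} \right)}$

Consider the one-parameter family: let $I(a) = \int_{0}^{1} \frac{6 \left(- t^{3} + t^{a}\right)}{\log{\left(t \right)}} \, dt$.

Since $\dfrac{\partial}{\partial a}\,t^{a} = t^{a} \ln t$, the $\ln t$ in the denominator cancels and
$$\frac{dI}{da} = \int_{0}^{1} 6 t^{a} \, dt = 6 \left[\frac{t^{a+1}}{a+1}\right]_0^1 = \frac{6}{a + 1}.$$

Integrating with respect to $a$ gives $I(a) = \log{\left(\frac{\left(a + 1\right)^{6}}{4096} \right)} + C$.

At $a = 3$ the integrand is identically $0$, so $I(3) = 0$. The closed form gives $0$, hence $C = 0$.

Setting $a = 5$:
$$I = \log{\left(\frac{729}{64} \right)}.$$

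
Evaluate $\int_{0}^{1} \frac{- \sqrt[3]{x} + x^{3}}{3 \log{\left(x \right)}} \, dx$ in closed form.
$\frac{\log{\left(3 \right)}}{3}$

Consider the one-parameter family: let $I(a) = \int_{0}^{1} \frac{- \sqrt[3]{x} + x^{a}}{3 \log{\left(x \right)}} \, dx$.

Since $\dfrac{\partial}{\partial a}\,x^{a} = x^{a} \ln x$, the $\ln x$ in the denominator cancels and
$$\frac{dI}{da} = \int_{0}^{1} \frac{1}{3} x^{a} \, dx = \frac{1}{3} \left[\frac{x^{a+1}}{a+1}\right]_0^1 = \frac{1}{3 \left(a + 1\right)}.$$

Integrating with respect to $a$ gives $I(a) = \log{\left(\frac{\sqrt[3]{6} \sqrt[3]{a + 1}}{2} \right)} + C$.

At $a = \frac{1}{3}$ the integrand is identically $0$, so $I(\frac{1}{3}) = 0$. The closed form gives $0$, hence $C = 0$.

Setting $a = 3$:
$$I = \frac{\log{\left(3 \right)}}{3}.$$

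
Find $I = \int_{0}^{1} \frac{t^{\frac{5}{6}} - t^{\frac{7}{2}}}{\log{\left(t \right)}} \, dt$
$- \log{\left(\frac{27}{11} \right)}$

Replace the exponent $\frac{7}{2}$ by a parameter $a$: let $I(a) = \int_{0}^{1} \frac{t^{\frac{5}{6}} - t^{a}}{\log{\left(t \right)}} \, dt$.

Since $\dfrac{\partial}{\partial a}\,t^{a} = t^{a} \ln t$, the $\ln t$ in the denominator cancels and
$$\frac{dI}{da} = \int_{0}^{1} -1 t^{a} \, dt = -1 \left[\frac{t^{a+1}}{a+1}\right]_0^1 = - \frac{1}{a + 1}.$$

Integrating with respect to $a$ gives $I(a) = - \log{\left(\frac{6 a}{11} + \frac{6}{11} \right)} + C$.

At $a = \frac{5}{6}$ the integrand is identically $0$, so $I(\frac{5}{6}) = 0$. The closed form gives $0$, hence $C = 0$.

Setting $a = \frac{7}{2}$:
$$I = - \log{\left(\frac{27}{11} \right)}.$$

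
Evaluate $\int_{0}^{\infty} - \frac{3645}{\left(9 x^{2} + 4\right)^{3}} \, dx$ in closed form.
$- \frac{3645 \pi}{512}$

Recall the elementary integral
$$J(a) = \int_{0}^{\infty} - \frac{5}{a^{2} + x^{2}} \, dx = - \frac{5 \pi}{2 a}.$$

Differentiating under the integral sign with respect to $a$,
$$\frac{dJ}{da} = \int_{0}^{\infty} \frac{10 a}{\left(a^{2} + x^{2}\right)^{2}} \, dx = \frac{5 \pi}{2 a^{2}},$$
so $\int_{0}^{\infty} - \frac{5}{\left(a^{2} + x^{2}\right)^{2}} \, dx = - \frac{5 \pi}{4 a^{3}}$.

Repeating — each differentiation of $1/(x^2+a^2)^j$ produces $-2ja/(x^2+a^2)^{j+1}$ — and dividing through by $-2ja$ at each step yields, after $2$ differentiations in total,
$$\int_{0}^{\infty} - \frac{5}{\left(a^{2} + x^{2}\right)^{3}} \, dx = - \frac{15 \pi}{16 a^{5}}.$$

Setting $a = \frac{2}{3}$:
$$I = - \frac{3645 \pi}{512}.$$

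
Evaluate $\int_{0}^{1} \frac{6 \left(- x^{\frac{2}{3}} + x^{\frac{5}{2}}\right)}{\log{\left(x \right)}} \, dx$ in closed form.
$- \log{\left(\frac{1000000}{85766121} \right)}$

Introduce a parameter $a$ in the exponent: let $I(a) = \int_{0}^{1} \frac{6 \left(x^{\frac{5}{2}} - x^{a}\right)}{\log{\left(x \right)}} \, dx$.

Since $\dfrac{\partial}{\partial a}\,x^{a} = x^{a} \ln x$, the $\ln x$ in the denominator cancels and
$$\frac{dI}{da} = \int_{0}^{1} -6 x^{a} \, dx = -6 \left[\frac{x^{a+1}}{a+1}\right]_0^1 = - \frac{6}{a + 1}.$$

Integrating with respect to $a$ gives $I(a) = - \log{\left(\frac{64 \left(a + 1\right)^{6}}{117649} \right)} + C$.

At $a = \frac{5}{2}$ the integrand is identically $0$, so $I(\frac{5}{2}) = 0$. The closed form gives $0$, hence $C = 0$.

Setting $a = \frac{2}{3}$:
$$I = - \log{\left(\frac{1000000}{85766121} \right)}.$$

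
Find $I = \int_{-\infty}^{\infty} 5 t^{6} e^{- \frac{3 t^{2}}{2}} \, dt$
$\frac{25 \sqrt{6} \sqrt{\pi}}{27}$

Start from the elementary integral
$$J(a) = \int_{-\infty}^{\infty} 5 e^{- a t^{2}} \, dt = \frac{5 \sqrt{\pi}}{\sqrt{a}}.$$

Differentiating under the integral sign brings down a factor of $(-t^2)$:
$$\frac{dJ}{da} = \int_{-\infty}^{\infty} - 5 t^{2} e^{- a t^{2}} \, dt = - \frac{5 \sqrt{\pi}}{2 a^{\frac{3}{2}}}.$$

Repeating $3$ times in total — each differentiation brings down another $(-t^2)$ — gives
$$\frac{d^{3}J}{da^{3}} = \int_{-\infty}^{\infty} - 5 t^{6} e^{- a t^{2}} \, dt = - \frac{75 \sqrt{\pi}}{8 a^{\frac{7}{2}}},$$
and the integrand here is $(-1)^{3}$ times the target integrand, so $I = (-1)^{3}\,\frac{d^{3}J}{da^{3}} = \frac{75 \sqrt{\pi}}{8 a^{\frac{7}{2}}}$.

Setting $a = \frac{3}{2}$:
$$I = \frac{25 \sqrt{6} \sqrt{\pi}}{27}.$$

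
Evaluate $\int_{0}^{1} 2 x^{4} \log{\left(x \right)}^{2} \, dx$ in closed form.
$\frac{4}{125}$

Start from the elementary integral
$$J(a) = \int_{0}^{1} 2 x^{a} \, dx = \frac{2}{a + 1}.$$

Differentiating under the integral sign brings down a factor of $\ln x$:
$$\frac{dJ}{da} = \int_{0}^{1} 2 x^{a} \log{\left(x \right)} \, dx = - \frac{2}{\left(a + 1\right)^{2}}.$$

Repeating twice in total — each differentiation brings down another $\ln x$ — gives
$$\frac{d^{2}J}{da^{2}} = \int_{0}^{1} 2 x^{a} \log{\left(x \right)}^{2} \, dx = \frac{4}{\left(a + 1\right)^{3}},$$
and the integrand here is exactly the target integrand, so $I = \frac{4}{\left(a + 1\right)^{3}}$.

Setting $a = 4$:
$$I = \frac{4}{125}.$$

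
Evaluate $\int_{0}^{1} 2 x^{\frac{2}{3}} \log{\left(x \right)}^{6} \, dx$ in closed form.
$\frac{629856}{15625}$

Start from the elementary integral
$$J(a) = \int_{0}^{1} 2 x^{a} \, dx = \frac{2}{a + 1}.$$

Differentiating under the integral sign brings down a factor of $\ln x$:
$$\frac{dJ}{da} = \int_{0}^{1} 2 x^{a} \log{\left(x \right)} \, dx = - \frac{2}{\left(a + 1\right)^{2}}.$$

Repeating $6$ times in total — each differentiation brings down another $\ln x$ — gives
$$\frac{d^{6}J}{da^{6}} = \int_{0}^{1} 2 x^{a} \log{\left(x \right)}^{6} \, dx = \frac{1440}{\left(a + 1\right)^{7}},$$
and the integrand here is exactly the target integrand, so $I = \frac{1440}{\left(a + 1\right)^{7}}$.

Setting $a = \frac{2}{3}$:
$$I = \frac{629856}{15625}.$$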